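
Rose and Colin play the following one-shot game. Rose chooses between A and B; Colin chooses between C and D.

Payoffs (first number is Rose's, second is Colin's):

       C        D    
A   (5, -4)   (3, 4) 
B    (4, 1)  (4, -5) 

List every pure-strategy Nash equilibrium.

none

(A, C): Colin prefers D (4 > -4) — not an equilibrium.
(A, D): Rose prefers B (4 > 3) — not an equilibrium.
(B, C): Rose prefers A (5 > 4) — not an equilibrium.
(B, D): Colin prefers C (1 > -5) — not an equilibrium.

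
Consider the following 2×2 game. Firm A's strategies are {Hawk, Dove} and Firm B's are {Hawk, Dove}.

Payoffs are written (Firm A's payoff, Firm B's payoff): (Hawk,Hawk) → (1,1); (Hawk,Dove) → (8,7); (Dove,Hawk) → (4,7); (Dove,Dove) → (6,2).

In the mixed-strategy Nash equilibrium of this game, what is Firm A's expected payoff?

26/5

First find q, the probability Firm B plays Hawk, from Firm A's indifference between Hawk and Dove: q + 8(1−q) = 4q + 6(1−q), giving q = 2/5.
Since Firm A is indifferent in equilibrium, Firm A's expected payoff equals the payoff from either row against (2/5, 3/5). Using Hawk: (2/5) + 8(3/5) = 26/5.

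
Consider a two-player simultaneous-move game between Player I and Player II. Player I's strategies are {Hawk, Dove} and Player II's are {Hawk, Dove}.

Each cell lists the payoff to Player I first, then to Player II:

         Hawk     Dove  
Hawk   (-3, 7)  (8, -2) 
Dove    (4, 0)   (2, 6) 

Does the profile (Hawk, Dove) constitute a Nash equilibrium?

At (Hawk, Dove), Player I earns 8; switching to Dove would give 2, so Player I has no profitable deviation.
Player II earns -2; switching to Hawk would give 7, so Player II would deviate.
Since at least one player can profitably deviate, this is not a Nash equilibrium.

No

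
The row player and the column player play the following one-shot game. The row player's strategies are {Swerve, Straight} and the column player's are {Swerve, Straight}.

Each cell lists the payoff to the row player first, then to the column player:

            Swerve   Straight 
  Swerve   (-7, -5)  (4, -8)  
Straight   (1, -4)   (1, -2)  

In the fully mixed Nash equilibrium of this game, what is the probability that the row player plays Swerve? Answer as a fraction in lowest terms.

Let p be the probability that the row player plays Swerve. In a completely mixed equilibrium, the column player must be indifferent between Swerve and Straight.
The column player's expected payoff from Swerve is −5p − 4(1−p); from Straight it is −8p − 2(1−p).
Setting these equal: −p − 4 = −6p − 2, so p = 2/5.

2/5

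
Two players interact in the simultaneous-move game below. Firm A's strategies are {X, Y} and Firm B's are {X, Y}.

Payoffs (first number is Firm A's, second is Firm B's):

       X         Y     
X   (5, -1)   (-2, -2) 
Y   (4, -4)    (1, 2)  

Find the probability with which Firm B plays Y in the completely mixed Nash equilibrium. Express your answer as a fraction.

Let c be the probability that Firm B plays X. In a completely mixed equilibrium, Firm A must be indifferent between X and Y.
Firm A's expected payoff from X is 5c − 2(1−c); from Y it is 4c + (1−c).
Setting these equal: 7c − 2 = 3c + 1, so c = 3/4.
Therefore Firm B plays Y with probability 1 − 3/4 = 1/4.

1/4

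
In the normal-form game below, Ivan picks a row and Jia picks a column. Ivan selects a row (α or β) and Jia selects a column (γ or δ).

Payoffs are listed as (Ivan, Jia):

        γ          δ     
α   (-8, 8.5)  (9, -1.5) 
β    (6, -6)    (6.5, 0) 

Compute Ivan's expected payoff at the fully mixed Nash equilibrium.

First find y, the probability Jia plays γ, from Ivan's indifference between α and β: −8y + 9(1−y) = 6y + 6.5(1−y), giving y = 5/33.
Since Ivan is indifferent in equilibrium, Ivan's expected payoff equals the payoff from either row against (5/33, 28/33). Using α: −8(5/33) + 9(28/33) = 212/33.

212/33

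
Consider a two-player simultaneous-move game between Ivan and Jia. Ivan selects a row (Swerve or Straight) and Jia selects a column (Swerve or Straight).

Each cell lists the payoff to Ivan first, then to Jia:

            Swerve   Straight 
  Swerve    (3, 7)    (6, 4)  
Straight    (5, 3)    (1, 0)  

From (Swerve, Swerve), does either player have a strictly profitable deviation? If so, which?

Ivan at (Swerve, Swerve) earns 3; deviating to Straight yields 5 — a strict improvement.
Jia earns 7; deviating to Straight yields 4 — not better.
Only Ivan has a strictly profitable deviation.

Ivan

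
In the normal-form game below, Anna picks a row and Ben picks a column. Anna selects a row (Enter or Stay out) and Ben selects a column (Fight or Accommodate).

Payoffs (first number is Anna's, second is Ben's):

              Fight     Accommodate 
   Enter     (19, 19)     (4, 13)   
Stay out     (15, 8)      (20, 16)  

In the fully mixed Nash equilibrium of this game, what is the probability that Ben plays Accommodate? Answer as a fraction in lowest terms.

Let y be the probability that Ben plays Fight. In a completely mixed equilibrium, Anna must be indifferent between Enter and Stay out.
Anna's expected payoff from Enter is 19y + 4(1−y); from Stay out it is 15y + 20(1−y).
Setting these equal: 15y + 4 = −5y + 20, so y = 4/5.
Therefore Ben plays Accommodate with probability 1 − 4/5 = 1/5.

1/5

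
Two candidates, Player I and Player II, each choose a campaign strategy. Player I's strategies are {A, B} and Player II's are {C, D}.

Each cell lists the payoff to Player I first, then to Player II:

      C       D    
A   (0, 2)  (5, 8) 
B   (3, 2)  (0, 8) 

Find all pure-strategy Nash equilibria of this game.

(A, D)

(A, C): Player I prefers B (3 > 0); Player II prefers D (8 > 2) — not an equilibrium.
(A, D): Player I gets 5 ≥ 0 from B, and Player II gets 8 ≥ 2 from C — Nash equilibrium.
(B, C): Player II prefers D (8 > 2) — not an equilibrium.
(B, D): Player I prefers A (5 > 0) — not an equilibrium.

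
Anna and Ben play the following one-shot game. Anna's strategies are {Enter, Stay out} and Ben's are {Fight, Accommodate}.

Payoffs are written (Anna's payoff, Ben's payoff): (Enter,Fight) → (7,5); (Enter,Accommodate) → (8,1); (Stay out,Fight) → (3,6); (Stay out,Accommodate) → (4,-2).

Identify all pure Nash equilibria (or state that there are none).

(Enter, Fight)

(Enter, Fight): Anna gets 7 ≥ 3 from Stay out, and Ben gets 5 ≥ 1 from Accommodate — Nash equilibrium.
(Enter, Accommodate): Ben prefers Fight (5 > 1) — not an equilibrium.
(Stay out, Fight): Anna prefers Enter (7 > 3) — not an equilibrium.
(Stay out, Accommodate): Anna prefers Enter (8 > 4); Ben prefers Fight (6 > -2) — not an equilibrium.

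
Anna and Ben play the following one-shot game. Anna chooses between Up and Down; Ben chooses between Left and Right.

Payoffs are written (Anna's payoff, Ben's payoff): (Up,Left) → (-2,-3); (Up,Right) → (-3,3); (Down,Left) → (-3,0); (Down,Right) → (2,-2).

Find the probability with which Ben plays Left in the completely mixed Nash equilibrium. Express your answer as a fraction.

Let y be the probability that Ben plays Left. In a completely mixed equilibrium, Anna must be indifferent between Up and Down.
Anna's expected payoff from Up is −2y − 3(1−y); from Down it is −3y + 2(1−y).
Setting these equal: y − 3 = −5y + 2, so y = 5/6.

5/6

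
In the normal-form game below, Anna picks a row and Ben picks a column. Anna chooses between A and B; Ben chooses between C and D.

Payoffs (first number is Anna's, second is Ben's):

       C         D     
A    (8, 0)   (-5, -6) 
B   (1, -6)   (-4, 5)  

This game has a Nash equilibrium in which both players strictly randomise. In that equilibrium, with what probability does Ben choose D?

Let q be the probability that Ben plays C. In a completely mixed equilibrium, Anna must be indifferent between A and B.
Anna's expected payoff from A is 8q − 5(1−q); from B it is q − 4(1−q).
Setting these equal: 13q − 5 = 5q − 4, so q = 1/8.
Therefore Ben plays D with probability 1 − 1/8 = 7/8.

7/8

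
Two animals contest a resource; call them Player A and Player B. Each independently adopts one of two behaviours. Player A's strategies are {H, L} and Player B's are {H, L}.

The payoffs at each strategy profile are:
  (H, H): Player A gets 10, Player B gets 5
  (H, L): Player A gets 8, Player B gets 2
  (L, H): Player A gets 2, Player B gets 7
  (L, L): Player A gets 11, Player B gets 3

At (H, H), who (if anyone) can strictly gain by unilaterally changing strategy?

Neither

Player A at (H, H) earns 10; deviating to L yields 2 — not better.
Player B earns 5; deviating to L yields 2 — not better.
Neither player can strictly improve; the profile is a Nash equilibrium.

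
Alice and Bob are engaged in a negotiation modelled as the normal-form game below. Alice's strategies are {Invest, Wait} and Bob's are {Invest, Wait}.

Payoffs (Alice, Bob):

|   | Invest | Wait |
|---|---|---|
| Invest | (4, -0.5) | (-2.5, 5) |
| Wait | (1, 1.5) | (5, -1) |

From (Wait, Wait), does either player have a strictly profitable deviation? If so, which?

Bob

Alice at (Wait, Wait) earns 5; deviating to Invest yields -2.5 — not better.
Bob earns -1; deviating to Invest yields 1.5 — a strict improvement.
Only Bob has a strictly profitable deviation.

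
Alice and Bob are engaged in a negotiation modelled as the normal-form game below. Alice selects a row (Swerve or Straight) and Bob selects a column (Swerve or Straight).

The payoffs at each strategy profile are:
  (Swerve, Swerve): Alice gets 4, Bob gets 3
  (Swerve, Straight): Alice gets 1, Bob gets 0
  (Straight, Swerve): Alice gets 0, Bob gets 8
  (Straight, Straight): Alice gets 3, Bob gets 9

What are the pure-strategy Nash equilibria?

(Swerve, Swerve): Alice gets 4 ≥ 0 from Straight, and Bob gets 3 ≥ 0 from Straight — Nash equilibrium.
(Swerve, Straight): Alice prefers Straight (3 > 1); Bob prefers Swerve (3 > 0) — not an equilibrium.
(Straight, Swerve): Alice prefers Swerve (4 > 0); Bob prefers Straight (9 > 8) — not an equilibrium.
(Straight, Straight): Alice gets 3 ≥ 1 from Swerve, and Bob gets 9 ≥ 8 from Swerve — Nash equilibrium.

(Swerve, Swerve) and (Straight, Straight)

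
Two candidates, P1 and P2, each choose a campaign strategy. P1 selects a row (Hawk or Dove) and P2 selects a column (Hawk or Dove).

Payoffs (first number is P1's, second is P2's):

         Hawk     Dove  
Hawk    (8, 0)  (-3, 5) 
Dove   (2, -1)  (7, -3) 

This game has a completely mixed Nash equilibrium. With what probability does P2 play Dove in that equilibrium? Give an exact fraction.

3/8

Let c be the probability that P2 plays Hawk. In a completely mixed equilibrium, P1 must be indifferent between Hawk and Dove.
P1's expected payoff from Hawk is 8c − 3(1−c); from Dove it is 2c + 7(1−c).
Setting these equal: 11c − 3 = −5c + 7, so c = 5/8.
Therefore P2 plays Dove with probability 1 − 5/8 = 3/8.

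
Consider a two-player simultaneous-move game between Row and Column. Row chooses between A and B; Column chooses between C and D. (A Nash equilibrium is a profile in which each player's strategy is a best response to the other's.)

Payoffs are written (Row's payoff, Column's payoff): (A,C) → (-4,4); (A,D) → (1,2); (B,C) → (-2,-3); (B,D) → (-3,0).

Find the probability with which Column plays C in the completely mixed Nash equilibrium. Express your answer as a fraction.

2/3

Let c be the probability that Column plays C. In a completely mixed equilibrium, Row must be indifferent between A and B.
Row's expected payoff from A is −4c + (1−c); from B it is −2c − 3(1−c).
Setting these equal: −5c + 1 = c − 3, so c = 2/3.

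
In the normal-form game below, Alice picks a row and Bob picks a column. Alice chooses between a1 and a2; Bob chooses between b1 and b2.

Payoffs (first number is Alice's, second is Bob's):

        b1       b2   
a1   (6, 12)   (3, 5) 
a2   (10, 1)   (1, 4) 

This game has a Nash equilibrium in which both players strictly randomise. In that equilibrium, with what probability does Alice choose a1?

Let r be the probability that Alice plays a1. In a completely mixed equilibrium, Bob must be indifferent between b1 and b2.
Bob's expected payoff from b1 is 12r + (1−r); from b2 it is 5r + 4(1−r).
Setting these equal: 11r + 1 = r + 4, so r = 3/10.

3/10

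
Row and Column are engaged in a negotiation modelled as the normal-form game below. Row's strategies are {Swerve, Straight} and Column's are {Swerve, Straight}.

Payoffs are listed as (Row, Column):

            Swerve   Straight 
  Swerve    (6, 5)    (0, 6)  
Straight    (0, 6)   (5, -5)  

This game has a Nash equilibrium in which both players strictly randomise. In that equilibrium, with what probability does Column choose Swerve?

5/11

Let y be the probability that Column plays Swerve. In a completely mixed equilibrium, Row must be indifferent between Swerve and Straight.
Row's expected payoff from Swerve is 6y; from Straight it is 5(1−y).
Setting these equal: 6y = −5y + 5, so y = 5/11.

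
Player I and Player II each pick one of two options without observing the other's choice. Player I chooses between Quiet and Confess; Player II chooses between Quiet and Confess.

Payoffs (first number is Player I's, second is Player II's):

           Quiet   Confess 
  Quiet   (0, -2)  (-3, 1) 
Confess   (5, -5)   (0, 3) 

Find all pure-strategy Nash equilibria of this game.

(Confess, Confess)

(Quiet, Quiet): Player I prefers Confess (5 > 0); Player II prefers Confess (1 > -2) — not an equilibrium.
(Quiet, Confess): Player I prefers Confess (0 > -3) — not an equilibrium.
(Confess, Quiet): Player II prefers Confess (3 > -5) — not an equilibrium.
(Confess, Confess): Player I gets 0 ≥ -3 from Quiet, and Player II gets 3 ≥ -5 from Quiet — Nash equilibrium.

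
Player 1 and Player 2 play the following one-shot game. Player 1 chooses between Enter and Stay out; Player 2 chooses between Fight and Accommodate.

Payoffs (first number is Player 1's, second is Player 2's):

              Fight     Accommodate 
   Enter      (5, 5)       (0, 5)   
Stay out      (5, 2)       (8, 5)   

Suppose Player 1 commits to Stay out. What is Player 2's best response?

Against Stay out, Player 2 earns 2 from Fight and 5 from Accommodate.
So Accommodate is the best response.

Accommodate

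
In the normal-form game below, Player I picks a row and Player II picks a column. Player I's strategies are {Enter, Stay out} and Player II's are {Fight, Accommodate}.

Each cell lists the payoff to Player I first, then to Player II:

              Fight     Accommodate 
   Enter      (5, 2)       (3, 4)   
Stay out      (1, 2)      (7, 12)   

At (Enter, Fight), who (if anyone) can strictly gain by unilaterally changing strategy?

Player II

Player I at (Enter, Fight) earns 5; deviating to Stay out yields 1 — not better.
Player II earns 2; deviating to Accommodate yields 4 — a strict improvement.
Only Player II has a strictly profitable deviation.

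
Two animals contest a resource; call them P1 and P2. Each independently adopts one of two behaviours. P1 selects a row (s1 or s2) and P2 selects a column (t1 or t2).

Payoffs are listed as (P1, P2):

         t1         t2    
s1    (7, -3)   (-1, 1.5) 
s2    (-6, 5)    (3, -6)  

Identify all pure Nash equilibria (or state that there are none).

(s1, t1): P2 prefers t2 (1.5 > -3) — not an equilibrium.
(s1, t2): P1 prefers s2 (3 > -1) — not an equilibrium.
(s2, t1): P1 prefers s1 (7 > -6) — not an equilibrium.
(s2, t2): P2 prefers t1 (5 > -6) — not an equilibrium.

none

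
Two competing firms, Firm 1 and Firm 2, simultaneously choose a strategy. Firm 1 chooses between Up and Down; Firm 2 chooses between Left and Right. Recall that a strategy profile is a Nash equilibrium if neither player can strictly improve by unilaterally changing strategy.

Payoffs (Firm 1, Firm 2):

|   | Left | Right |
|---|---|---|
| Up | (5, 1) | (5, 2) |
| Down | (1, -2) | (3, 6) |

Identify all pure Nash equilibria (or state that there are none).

(Up, Left): Firm 2 prefers Right (2 > 1) — not an equilibrium.
(Up, Right): Firm 1 gets 5 ≥ 3 from Down, and Firm 2 gets 2 ≥ 1 from Left — Nash equilibrium.
(Down, Left): Firm 1 prefers Up (5 > 1); Firm 2 prefers Right (6 > -2) — not an equilibrium.
(Down, Right): Firm 1 prefers Up (5 > 3) — not an equilibrium.

(Up, Right)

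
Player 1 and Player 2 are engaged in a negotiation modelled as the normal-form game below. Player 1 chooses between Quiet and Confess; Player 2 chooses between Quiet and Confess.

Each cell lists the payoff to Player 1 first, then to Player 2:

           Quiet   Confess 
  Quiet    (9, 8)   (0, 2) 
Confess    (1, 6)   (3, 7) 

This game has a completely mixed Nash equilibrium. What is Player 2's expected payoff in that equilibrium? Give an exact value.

First find p, the probability Player 1 plays Quiet, from Player 2's indifference between Quiet and Confess: 8p + 6(1−p) = 2p + 7(1−p), giving p = 1/7.
Since Player 2 is indifferent in equilibrium, Player 2's expected payoff equals the payoff from either column against (1/7, 6/7). Using Quiet: 8(1/7) + 6(6/7) = 44/7.

44/7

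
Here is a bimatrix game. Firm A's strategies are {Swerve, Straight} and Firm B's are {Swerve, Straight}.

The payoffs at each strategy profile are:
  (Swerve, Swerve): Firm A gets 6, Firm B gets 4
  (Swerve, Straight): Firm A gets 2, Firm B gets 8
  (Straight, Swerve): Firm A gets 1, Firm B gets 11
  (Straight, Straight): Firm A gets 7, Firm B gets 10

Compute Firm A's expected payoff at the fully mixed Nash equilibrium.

4

First find q, the probability Firm B plays Swerve, from Firm A's indifference between Swerve and Straight: 6q + 2(1−q) = q + 7(1−q), giving q = 1/2.
Since Firm A is indifferent in equilibrium, Firm A's expected payoff equals the payoff from either row against (1/2, 1/2). Using Swerve: 6(1/2) + 2(1/2) = 4.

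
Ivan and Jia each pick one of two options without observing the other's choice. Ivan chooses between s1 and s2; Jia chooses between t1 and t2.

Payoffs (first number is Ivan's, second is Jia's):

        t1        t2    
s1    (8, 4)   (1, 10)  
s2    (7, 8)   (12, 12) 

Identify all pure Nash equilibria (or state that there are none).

(s2, t2)

(s1, t1): Jia prefers t2 (10 > 4) — not an equilibrium.
(s1, t2): Ivan prefers s2 (12 > 1) — not an equilibrium.
(s2, t1): Ivan prefers s1 (8 > 7); Jia prefers t2 (12 > 8) — not an equilibrium.
(s2, t2): Ivan gets 12 ≥ 1 from s1, and Jia gets 12 ≥ 8 from t1 — Nash equilibrium.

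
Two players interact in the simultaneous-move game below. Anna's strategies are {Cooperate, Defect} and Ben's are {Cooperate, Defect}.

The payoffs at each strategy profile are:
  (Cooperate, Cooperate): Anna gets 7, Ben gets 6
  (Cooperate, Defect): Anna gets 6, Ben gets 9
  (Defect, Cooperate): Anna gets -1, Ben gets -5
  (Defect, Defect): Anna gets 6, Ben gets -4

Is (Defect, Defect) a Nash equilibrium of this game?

Yes

At (Defect, Defect), Anna earns 6; switching to Cooperate would give 6, so Anna has no profitable deviation.
Ben earns -4; switching to Cooperate would give -5, so Ben has no profitable deviation.
Neither player can gain by a unilateral deviation, so this profile is a Nash equilibrium.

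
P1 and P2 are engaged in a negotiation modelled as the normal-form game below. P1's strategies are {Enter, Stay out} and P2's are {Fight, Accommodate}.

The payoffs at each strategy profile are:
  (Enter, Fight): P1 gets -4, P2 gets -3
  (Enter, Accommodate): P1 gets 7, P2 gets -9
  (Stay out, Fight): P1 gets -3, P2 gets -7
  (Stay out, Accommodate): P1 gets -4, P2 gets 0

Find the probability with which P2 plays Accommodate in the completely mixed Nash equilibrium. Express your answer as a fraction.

1/12

Let q be the probability that P2 plays Fight. In a completely mixed equilibrium, P1 must be indifferent between Enter and Stay out.
P1's expected payoff from Enter is −4q + 7(1−q); from Stay out it is −3q − 4(1−q).
Setting these equal: −11q + 7 = q − 4, so q = 11/12.
Therefore P2 plays Accommodate with probability 1 − 11/12 = 1/12.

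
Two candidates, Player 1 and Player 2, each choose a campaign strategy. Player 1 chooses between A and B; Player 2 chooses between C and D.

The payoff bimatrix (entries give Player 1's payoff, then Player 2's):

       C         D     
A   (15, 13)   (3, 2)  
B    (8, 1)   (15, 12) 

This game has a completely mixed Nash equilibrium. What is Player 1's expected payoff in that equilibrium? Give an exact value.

First find q, the probability Player 2 plays C, from Player 1's indifference between A and B: 15q + 3(1−q) = 8q + 15(1−q), giving q = 12/19.
Since Player 1 is indifferent in equilibrium, Player 1's expected payoff equals the payoff from either row against (12/19, 7/19). Using A: 15(12/19) + 3(7/19) = 201/19.

201/19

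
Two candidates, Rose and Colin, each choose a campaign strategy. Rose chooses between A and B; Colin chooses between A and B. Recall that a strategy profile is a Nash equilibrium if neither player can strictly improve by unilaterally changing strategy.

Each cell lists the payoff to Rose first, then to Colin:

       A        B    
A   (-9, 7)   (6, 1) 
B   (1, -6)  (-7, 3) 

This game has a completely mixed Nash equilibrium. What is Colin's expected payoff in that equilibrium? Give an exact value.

9/5

First find p, the probability Rose plays A, from Colin's indifference between A and B: 7p − 6(1−p) = p + 3(1−p), giving p = 3/5.
Since Colin is indifferent in equilibrium, Colin's expected payoff equals the payoff from either column against (3/5, 2/5). Using A: 7(3/5) − 6(2/5) = 9/5.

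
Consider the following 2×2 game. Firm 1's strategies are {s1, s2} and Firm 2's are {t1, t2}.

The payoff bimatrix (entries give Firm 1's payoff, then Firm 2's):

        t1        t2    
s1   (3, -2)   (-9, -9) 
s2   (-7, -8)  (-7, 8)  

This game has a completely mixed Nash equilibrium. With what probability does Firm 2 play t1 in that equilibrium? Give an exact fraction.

Let c be the probability that Firm 2 plays t1. In a completely mixed equilibrium, Firm 1 must be indifferent between s1 and s2.
Firm 1's expected payoff from s1 is 3c − 9(1−c); from s2 it is −7c − 7(1−c).
Setting these equal: 12c − 9 = -7, so c = 1/6.

1/6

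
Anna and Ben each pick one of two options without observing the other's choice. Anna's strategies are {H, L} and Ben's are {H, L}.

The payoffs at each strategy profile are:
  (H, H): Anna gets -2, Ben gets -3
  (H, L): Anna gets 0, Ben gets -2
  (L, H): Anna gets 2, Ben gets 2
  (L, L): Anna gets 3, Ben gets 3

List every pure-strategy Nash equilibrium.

(L, L)

(H, H): Anna prefers L (2 > -2); Ben prefers L (-2 > -3) — not an equilibrium.
(H, L): Anna prefers L (3 > 0) — not an equilibrium.
(L, H): Ben prefers L (3 > 2) — not an equilibrium.
(L, L): Anna gets 3 ≥ 0 from H, and Ben gets 3 ≥ 2 from H — Nash equilibrium.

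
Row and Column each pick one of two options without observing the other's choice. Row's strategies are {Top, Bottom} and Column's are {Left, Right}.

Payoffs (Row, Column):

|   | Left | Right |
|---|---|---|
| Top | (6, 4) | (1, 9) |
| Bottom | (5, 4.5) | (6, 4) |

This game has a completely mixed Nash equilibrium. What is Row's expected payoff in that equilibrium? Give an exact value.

31/6

First find y, the probability Column plays Left, from Row's indifference between Top and Bottom: 6y + (1−y) = 5y + 6(1−y), giving y = 5/6.
Since Row is indifferent in equilibrium, Row's expected payoff equals the payoff from either row against (5/6, 1/6). Using Top: 6(5/6) + (1/6) = 31/6.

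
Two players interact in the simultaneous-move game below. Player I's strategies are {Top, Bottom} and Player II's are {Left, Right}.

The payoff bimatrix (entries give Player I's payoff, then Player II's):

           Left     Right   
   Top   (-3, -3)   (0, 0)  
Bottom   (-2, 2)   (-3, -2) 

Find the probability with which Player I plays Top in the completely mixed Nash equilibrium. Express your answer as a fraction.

4/7

Let r be the probability that Player I plays Top. In a completely mixed equilibrium, Player II must be indifferent between Left and Right.
Player II's expected payoff from Left is −3r + 2(1−r); from Right it is −2(1−r).
Setting these equal: −5r + 2 = 2r − 2, so r = 4/7.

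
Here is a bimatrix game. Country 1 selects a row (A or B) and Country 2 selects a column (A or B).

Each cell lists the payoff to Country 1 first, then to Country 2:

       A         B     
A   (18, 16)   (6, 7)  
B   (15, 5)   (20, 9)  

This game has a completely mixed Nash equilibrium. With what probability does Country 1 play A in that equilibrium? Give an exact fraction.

Let x be the probability that Country 1 plays A. In a completely mixed equilibrium, Country 2 must be indifferent between A and B.
Country 2's expected payoff from A is 16x + 5(1−x); from B it is 7x + 9(1−x).
Setting these equal: 11x + 5 = −2x + 9, so x = 4/13.

4/13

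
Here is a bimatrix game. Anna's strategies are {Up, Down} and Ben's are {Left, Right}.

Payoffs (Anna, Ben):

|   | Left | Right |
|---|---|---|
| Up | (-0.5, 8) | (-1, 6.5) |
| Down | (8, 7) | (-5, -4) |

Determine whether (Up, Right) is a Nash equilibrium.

No

At (Up, Right), Anna earns -1; switching to Down would give -5, so Anna has no profitable deviation.
Ben earns 6.5; switching to Left would give 8, so Ben would deviate.
Since at least one player can profitably deviate, this is not a Nash equilibrium.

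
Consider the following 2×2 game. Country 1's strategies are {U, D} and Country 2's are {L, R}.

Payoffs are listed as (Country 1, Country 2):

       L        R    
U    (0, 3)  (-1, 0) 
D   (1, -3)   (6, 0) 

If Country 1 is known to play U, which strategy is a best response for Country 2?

L

Against U, Country 2 earns 3 from L and 0 from R.
So L is the best response.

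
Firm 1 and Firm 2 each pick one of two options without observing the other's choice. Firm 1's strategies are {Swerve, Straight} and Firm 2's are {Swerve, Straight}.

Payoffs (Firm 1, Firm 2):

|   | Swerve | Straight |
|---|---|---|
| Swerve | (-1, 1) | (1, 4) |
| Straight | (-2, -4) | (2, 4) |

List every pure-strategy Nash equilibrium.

(Swerve, Swerve): Firm 2 prefers Straight (4 > 1) — not an equilibrium.
(Swerve, Straight): Firm 1 prefers Straight (2 > 1) — not an equilibrium.
(Straight, Swerve): Firm 1 prefers Swerve (-1 > -2); Firm 2 prefers Straight (4 > -4) — not an equilibrium.
(Straight, Straight): Firm 1 gets 2 ≥ 1 from Swerve, and Firm 2 gets 4 ≥ -4 from Swerve — Nash equilibrium.

(Straight, Straight)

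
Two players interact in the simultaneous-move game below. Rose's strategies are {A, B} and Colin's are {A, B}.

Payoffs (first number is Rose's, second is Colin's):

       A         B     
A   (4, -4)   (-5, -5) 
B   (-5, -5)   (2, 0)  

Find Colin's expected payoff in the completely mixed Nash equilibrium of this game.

First find p, the probability Rose plays A, from Colin's indifference between A and B: −4p − 5(1−p) = −5p, giving p = 5/6.
Since Colin is indifferent in equilibrium, Colin's expected payoff equals the payoff from either column against (5/6, 1/6). Using A: −4(5/6) − 5(1/6) = -25/6.

-25/6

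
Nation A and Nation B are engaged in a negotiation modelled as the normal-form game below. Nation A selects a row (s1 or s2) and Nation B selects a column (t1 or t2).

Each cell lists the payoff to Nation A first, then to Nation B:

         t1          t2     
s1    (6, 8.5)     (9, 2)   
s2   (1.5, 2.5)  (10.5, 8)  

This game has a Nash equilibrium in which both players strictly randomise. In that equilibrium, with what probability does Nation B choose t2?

Let y be the probability that Nation B plays t1. In a completely mixed equilibrium, Nation A must be indifferent between s1 and s2.
Nation A's expected payoff from s1 is 6y + 9(1−y); from s2 it is 1.5y + 10.5(1−y).
Setting these equal: −3y + 9 = −9y + 10.5, so y = 1/4.
Therefore Nation B plays t2 with probability 1 − 1/4 = 3/4.

3/4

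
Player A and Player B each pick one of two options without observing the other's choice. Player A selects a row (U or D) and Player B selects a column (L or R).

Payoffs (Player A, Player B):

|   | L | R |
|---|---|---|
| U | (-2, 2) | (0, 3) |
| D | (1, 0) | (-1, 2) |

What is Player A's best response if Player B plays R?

U

Against R, Player A earns 0 from U and -1 from D.
So U is the best response.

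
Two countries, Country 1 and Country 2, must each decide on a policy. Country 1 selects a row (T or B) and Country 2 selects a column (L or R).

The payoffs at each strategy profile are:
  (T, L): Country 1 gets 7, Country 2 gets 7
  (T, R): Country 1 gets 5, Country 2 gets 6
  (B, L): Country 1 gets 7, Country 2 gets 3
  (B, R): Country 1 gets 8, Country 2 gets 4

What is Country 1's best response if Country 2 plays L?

Against L, Country 1 earns 7 from T and 7 from B.
So either strategy is a best response.

either — both T and B are best responses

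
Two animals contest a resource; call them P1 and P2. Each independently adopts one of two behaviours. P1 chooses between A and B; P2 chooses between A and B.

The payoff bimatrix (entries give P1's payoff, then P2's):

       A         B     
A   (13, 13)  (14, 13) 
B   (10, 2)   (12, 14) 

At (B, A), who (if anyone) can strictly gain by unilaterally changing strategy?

Both

P1 at (B, A) earns 10; deviating to A yields 13 — a strict improvement.
P2 earns 2; deviating to B yields 14 — a strict improvement.
Both P1 and P2 have strictly profitable deviations.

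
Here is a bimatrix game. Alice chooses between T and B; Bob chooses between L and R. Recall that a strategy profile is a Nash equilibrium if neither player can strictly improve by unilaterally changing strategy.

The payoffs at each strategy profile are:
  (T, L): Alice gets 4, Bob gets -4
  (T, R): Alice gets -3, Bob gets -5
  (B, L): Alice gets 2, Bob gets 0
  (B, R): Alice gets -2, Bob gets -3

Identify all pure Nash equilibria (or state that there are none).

(T, L)

(T, L): Alice gets 4 ≥ 2 from B, and Bob gets -4 ≥ -5 from R — Nash equilibrium.
(T, R): Alice prefers B (-2 > -3); Bob prefers L (-4 > -5) — not an equilibrium.
(B, L): Alice prefers T (4 > 2) — not an equilibrium.
(B, R): Bob prefers L (0 > -3) — not an equilibrium.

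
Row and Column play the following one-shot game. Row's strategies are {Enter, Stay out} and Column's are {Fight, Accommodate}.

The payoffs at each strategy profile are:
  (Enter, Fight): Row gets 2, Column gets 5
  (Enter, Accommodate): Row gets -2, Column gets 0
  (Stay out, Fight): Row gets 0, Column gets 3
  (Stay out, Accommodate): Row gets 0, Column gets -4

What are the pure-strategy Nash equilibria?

(Enter, Fight): Row gets 2 ≥ 0 from Stay out, and Column gets 5 ≥ 0 from Accommodate — Nash equilibrium.
(Enter, Accommodate): Row prefers Stay out (0 > -2); Column prefers Fight (5 > 0) — not an equilibrium.
(Stay out, Fight): Row prefers Enter (2 > 0) — not an equilibrium.
(Stay out, Accommodate): Column prefers Fight (3 > -4) — not an equilibrium.

(Enter, Fight)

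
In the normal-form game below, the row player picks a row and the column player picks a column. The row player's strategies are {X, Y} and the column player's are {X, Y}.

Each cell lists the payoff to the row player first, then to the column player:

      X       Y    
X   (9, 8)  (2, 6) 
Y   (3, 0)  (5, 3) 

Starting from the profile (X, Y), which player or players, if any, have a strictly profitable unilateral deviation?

The row player at (X, Y) earns 2; deviating to Y yields 5 — a strict improvement.
The column player earns 6; deviating to X yields 8 — a strict improvement.
Both the row player and the column player have strictly profitable deviations.

Both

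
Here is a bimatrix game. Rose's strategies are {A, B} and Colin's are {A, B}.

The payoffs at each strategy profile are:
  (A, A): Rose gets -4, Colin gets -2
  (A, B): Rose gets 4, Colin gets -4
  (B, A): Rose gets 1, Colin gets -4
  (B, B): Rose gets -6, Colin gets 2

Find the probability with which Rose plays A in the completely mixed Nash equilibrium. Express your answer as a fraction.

3/4

Let r be the probability that Rose plays A. In a completely mixed equilibrium, Colin must be indifferent between A and B.
Colin's expected payoff from A is −2r − 4(1−r); from B it is −4r + 2(1−r).
Setting these equal: 2r − 4 = −6r + 2, so r = 3/4.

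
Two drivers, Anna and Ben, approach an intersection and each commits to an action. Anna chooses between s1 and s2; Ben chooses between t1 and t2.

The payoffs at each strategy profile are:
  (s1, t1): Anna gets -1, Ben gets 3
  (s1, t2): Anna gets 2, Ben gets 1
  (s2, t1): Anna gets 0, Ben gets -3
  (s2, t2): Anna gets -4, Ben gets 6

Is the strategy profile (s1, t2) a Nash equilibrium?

No

At (s1, t2), Anna earns 2; switching to s2 would give -4, so Anna has no profitable deviation.
Ben earns 1; switching to t1 would give 3, so Ben would deviate.
Since at least one player can profitably deviate, this is not a Nash equilibrium.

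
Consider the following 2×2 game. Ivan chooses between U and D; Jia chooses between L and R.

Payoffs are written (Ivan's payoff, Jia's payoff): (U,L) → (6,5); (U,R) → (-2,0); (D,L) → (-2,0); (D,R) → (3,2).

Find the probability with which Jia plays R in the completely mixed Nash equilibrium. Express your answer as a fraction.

Let q be the probability that Jia plays L. In a completely mixed equilibrium, Ivan must be indifferent between U and D.
Ivan's expected payoff from U is 6q − 2(1−q); from D it is −2q + 3(1−q).
Setting these equal: 8q − 2 = −5q + 3, so q = 5/13.
Therefore Jia plays R with probability 1 − 5/13 = 8/13.

8/13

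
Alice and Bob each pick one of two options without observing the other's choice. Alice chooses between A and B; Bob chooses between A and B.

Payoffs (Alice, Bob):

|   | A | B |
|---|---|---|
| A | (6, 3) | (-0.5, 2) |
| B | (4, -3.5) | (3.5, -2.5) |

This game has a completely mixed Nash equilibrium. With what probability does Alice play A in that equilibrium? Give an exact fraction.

Let r be the probability that Alice plays A. In a completely mixed equilibrium, Bob must be indifferent between A and B.
Bob's expected payoff from A is 3r − 3.5(1−r); from B it is 2r − 2.5(1−r).
Setting these equal: 6.5r − 3.5 = 4.5r − 2.5, so r = 1/2.

1/2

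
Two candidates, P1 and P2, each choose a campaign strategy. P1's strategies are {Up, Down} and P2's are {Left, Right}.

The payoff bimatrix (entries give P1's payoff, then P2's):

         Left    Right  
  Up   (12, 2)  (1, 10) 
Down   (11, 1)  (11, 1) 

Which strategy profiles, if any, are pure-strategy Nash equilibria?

(Down, Right)

(Up, Left): P2 prefers Right (10 > 2) — not an equilibrium.
(Up, Right): P1 prefers Down (11 > 1) — not an equilibrium.
(Down, Left): P1 prefers Up (12 > 11) — not an equilibrium.
(Down, Right): P1 gets 11 ≥ 1 from Up, and P2 gets 1 ≥ 1 from Left — Nash equilibrium.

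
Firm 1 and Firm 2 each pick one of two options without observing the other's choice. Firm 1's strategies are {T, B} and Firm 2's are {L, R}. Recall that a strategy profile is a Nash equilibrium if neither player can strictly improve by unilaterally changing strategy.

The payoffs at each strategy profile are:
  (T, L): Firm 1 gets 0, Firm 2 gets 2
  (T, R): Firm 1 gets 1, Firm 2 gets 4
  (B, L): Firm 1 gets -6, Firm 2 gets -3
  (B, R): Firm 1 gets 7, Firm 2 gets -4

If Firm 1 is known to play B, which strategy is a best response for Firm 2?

Against B, Firm 2 earns -3 from L and -4 from R.
So L is the best response.

L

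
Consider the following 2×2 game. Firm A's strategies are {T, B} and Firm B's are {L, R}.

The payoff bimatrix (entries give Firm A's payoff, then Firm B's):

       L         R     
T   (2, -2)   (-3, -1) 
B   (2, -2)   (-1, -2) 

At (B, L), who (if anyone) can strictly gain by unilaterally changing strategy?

Firm A at (B, L) earns 2; deviating to T yields 2 — not better.
Firm B earns -2; deviating to R yields -2 — not better.
Neither player can strictly improve; the profile is a Nash equilibrium.

Neither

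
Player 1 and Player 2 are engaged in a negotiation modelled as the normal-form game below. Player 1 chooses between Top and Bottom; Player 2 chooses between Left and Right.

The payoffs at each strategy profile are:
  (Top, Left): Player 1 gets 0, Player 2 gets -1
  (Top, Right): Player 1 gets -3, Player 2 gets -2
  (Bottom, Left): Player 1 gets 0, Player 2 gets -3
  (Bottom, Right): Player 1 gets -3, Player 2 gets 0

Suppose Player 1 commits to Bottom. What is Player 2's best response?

Against Bottom, Player 2 earns -3 from Left and 0 from Right.
So Right is the best response.

Right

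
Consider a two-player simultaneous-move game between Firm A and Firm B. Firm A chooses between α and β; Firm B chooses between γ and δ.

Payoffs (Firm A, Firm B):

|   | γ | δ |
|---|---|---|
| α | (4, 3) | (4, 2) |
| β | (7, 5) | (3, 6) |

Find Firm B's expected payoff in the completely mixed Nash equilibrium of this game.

4

First find p, the probability Firm A plays α, from Firm B's indifference between γ and δ: 3p + 5(1−p) = 2p + 6(1−p), giving p = 1/2.
Since Firm B is indifferent in equilibrium, Firm B's expected payoff equals the payoff from either column against (1/2, 1/2). Using γ: 3(1/2) + 5(1/2) = 4.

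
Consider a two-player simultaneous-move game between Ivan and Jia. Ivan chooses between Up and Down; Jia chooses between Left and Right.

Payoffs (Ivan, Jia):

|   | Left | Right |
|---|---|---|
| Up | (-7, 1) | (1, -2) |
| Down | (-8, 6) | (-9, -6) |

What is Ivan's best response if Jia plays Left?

Against Left, Ivan earns -7 from Up and -8 from Down.
So Up is the best response.

Up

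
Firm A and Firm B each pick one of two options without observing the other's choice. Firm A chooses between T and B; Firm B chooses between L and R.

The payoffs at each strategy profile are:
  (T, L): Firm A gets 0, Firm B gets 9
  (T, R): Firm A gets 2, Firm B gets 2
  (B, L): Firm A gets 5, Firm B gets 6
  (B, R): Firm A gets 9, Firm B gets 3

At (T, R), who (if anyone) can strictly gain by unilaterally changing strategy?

Firm A at (T, R) earns 2; deviating to B yields 9 — a strict improvement.
Firm B earns 2; deviating to L yields 9 — a strict improvement.
Both Firm A and Firm B have strictly profitable deviations.

Both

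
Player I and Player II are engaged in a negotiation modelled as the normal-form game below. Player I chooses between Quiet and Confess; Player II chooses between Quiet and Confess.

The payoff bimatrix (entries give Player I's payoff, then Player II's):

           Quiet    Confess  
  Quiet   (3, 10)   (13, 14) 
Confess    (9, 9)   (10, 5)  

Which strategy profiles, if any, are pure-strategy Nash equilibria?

(Quiet, Quiet): Player I prefers Confess (9 > 3); Player II prefers Confess (14 > 10) — not an equilibrium.
(Quiet, Confess): Player I gets 13 ≥ 10 from Confess, and Player II gets 14 ≥ 10 from Quiet — Nash equilibrium.
(Confess, Quiet): Player I gets 9 ≥ 3 from Quiet, and Player II gets 9 ≥ 5 from Confess — Nash equilibrium.
(Confess, Confess): Player I prefers Quiet (13 > 10); Player II prefers Quiet (9 > 5) — not an equilibrium.

(Quiet, Confess) and (Confess, Quiet)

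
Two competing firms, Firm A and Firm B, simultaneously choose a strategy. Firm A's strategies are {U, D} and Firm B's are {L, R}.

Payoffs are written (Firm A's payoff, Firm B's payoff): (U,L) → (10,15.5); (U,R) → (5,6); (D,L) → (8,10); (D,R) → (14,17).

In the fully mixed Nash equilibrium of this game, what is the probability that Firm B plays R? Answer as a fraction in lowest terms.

Let y be the probability that Firm B plays L. In a completely mixed equilibrium, Firm A must be indifferent between U and D.
Firm A's expected payoff from U is 10y + 5(1−y); from D it is 8y + 14(1−y).
Setting these equal: 5y + 5 = −6y + 14, so y = 9/11.
Therefore Firm B plays R with probability 1 − 9/11 = 2/11.

2/11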